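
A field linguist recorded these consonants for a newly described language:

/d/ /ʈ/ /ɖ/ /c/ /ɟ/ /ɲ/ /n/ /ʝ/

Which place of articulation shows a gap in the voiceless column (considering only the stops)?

Voiceless: /ʈ/ (retroflex), /c/ (palatal).
Voiced: /d/ (alveolar), /ɖ/ (retroflex), /ɟ/ (palatal).
Every place of articulation has a voiceless member except alveolar, where /t/ would be expected.

alveolar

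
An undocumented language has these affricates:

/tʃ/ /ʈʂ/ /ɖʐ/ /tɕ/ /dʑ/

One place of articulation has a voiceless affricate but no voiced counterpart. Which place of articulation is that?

Voiceless: /tʃ/ (postalveolar), /ʈʂ/ (retroflex), /tɕ/ (alveolo-palatal).
Voiced: /ɖʐ/ (retroflex), /dʑ/ (alveolo-palatal).
Every place of articulation has a voiced member except postalveolar, where /dʒ/ would be expected.

postalveolar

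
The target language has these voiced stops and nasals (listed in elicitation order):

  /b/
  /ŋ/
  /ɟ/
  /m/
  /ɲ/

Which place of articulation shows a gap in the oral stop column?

place of articulation  oral stop  nasal   
bilabial          b         m       
palatal           ɟ         ɲ       
velar             —         ŋ       
Every place of articulation has an oral stop member except velar, where /ɡ/ would be expected.

velar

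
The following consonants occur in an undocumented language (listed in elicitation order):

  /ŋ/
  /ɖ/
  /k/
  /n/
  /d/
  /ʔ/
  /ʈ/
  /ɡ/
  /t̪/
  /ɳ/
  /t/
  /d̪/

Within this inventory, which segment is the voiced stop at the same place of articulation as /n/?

/n/ is an alveolar nasal.
The voiced stop at the same place is a voiced alveolar stop — in this inventory, /d/.

/d/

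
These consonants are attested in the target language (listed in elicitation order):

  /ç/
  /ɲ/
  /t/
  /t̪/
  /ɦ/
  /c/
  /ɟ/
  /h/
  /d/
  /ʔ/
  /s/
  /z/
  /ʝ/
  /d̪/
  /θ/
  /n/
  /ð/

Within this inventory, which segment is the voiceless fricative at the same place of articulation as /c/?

/ç/

/c/ is a voiceless palatal stop.
The voiceless fricative at the same place is a voiceless palatal fricative — in this inventory, /ç/.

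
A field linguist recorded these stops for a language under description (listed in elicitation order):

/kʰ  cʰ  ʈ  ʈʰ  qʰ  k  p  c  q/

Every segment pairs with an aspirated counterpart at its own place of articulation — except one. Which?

/p/

Retroflex: /ʈ/ ~ /ʈʰ/
Palatal: /c/ ~ /cʰ/
Velar: /k/ ~ /kʰ/
Uvular: /q/ ~ /qʰ/
Bilabial: only /p/ (plain); no aspirated partner.
So /p/ is the unpaired segment.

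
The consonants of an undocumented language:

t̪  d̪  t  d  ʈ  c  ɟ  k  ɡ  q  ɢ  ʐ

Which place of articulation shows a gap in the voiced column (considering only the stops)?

retroflex

dental: voiceless /t̪/, voiced /d̪/.
alveolar: voiceless /t/, voiced /d/.
retroflex: voiceless /ʈ/, voiced —.
palatal: voiceless /c/, voiced /ɟ/.
velar: voiceless /k/, voiced /ɡ/.
uvular: voiceless /q/, voiced /ɢ/.
Every place of articulation has a voiced member except retroflex, where /ɖ/ would be expected.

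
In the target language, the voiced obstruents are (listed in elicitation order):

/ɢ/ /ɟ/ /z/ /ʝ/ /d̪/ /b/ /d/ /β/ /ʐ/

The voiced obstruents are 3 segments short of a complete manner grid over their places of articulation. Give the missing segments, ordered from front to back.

place of articulation  stop      fricative
bilabial          b         β       
dental            d̪        —       
alveolar          d         z       
retroflex         —         ʐ       
palatal           ɟ         ʝ       
uvular            ɢ         —       
Gaps, from front to back: dental lacks fricative (/ð/); retroflex lacks stop (/ɖ/); uvular lacks fricative (/ʁ/).

/ð/, /ɖ/, /ʁ/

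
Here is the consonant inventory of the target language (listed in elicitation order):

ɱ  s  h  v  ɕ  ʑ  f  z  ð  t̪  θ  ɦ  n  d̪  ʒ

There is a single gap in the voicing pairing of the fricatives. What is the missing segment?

place of articulation  voiceless  voiced  
labiodental       f         v       
dental            θ         ð       
alveolar          s         z       
postalveolar      —         ʒ       
alveolo-palatal   ɕ         ʑ       
glottal           h         ɦ       
The postalveolar row has no voiceless member, so the gap is the voiceless postalveolar fricative /ʃ/.

/ʃ/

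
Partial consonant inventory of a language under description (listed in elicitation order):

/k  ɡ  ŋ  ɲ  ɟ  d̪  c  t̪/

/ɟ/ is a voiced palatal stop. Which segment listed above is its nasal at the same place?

The nasal at the same place is a palatal nasal — in this inventory, /ɲ/.

/ɲ/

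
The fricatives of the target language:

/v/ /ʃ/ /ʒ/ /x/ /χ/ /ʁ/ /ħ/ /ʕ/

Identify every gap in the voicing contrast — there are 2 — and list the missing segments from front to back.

labiodental: voiceless —, voiced /v/.
postalveolar: voiceless /ʃ/, voiced /ʒ/.
velar: voiceless /x/, voiced —.
uvular: voiceless /χ/, voiced /ʁ/.
pharyngeal: voiceless /ħ/, voiced /ʕ/.
Gaps, from front to back: labiodental lacks voiceless (/f/); velar lacks voiced (/ɣ/).

/f/, /ɣ/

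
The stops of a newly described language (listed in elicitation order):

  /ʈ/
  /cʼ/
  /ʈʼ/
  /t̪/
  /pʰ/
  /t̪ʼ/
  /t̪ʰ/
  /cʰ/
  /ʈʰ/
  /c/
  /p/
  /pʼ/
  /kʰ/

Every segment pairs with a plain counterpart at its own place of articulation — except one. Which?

Bilabial: /p/ ~ /pʰ/ ~ /pʼ/
Dental: /t̪/ ~ /t̪ʰ/ ~ /t̪ʼ/
Retroflex: /ʈ/ ~ /ʈʰ/ ~ /ʈʼ/
Palatal: /c/ ~ /cʰ/ ~ /cʼ/
Velar: only /kʰ/ (aspirated); no plain partner.
So /kʰ/ is the unpaired segment.

/kʰ/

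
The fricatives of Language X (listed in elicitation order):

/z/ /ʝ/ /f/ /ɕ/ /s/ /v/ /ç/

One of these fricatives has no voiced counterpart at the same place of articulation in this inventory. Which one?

/ɕ/

Labiodental: /f/ ~ /v/
Alveolar: /s/ ~ /z/
Palatal: /ç/ ~ /ʝ/
Alveolo-palatal: only /ɕ/ (voiceless); no voiced partner.
So /ɕ/ is the unpaired segment.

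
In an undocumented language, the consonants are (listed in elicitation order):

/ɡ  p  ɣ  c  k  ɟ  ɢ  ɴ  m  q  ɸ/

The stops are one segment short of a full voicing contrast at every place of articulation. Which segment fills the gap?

/b/

place of articulation  voiceless  voiced  
bilabial          p         —       
palatal           c         ɟ       
velar             k         ɡ       
uvular            q         ɢ       
The bilabial row has no voiced member, so the gap is the voiced bilabial stop /b/.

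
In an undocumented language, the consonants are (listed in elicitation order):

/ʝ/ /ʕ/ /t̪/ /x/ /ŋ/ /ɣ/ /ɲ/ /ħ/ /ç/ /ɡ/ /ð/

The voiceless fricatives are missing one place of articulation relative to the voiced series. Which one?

dental

dental: voiceless —, voiced /ð/.
palatal: voiceless /ç/, voiced /ʝ/.
velar: voiceless /x/, voiced /ɣ/.
pharyngeal: voiceless /ħ/, voiced /ʕ/.
Every place of articulation has a voiceless member except dental, where /θ/ would be expected.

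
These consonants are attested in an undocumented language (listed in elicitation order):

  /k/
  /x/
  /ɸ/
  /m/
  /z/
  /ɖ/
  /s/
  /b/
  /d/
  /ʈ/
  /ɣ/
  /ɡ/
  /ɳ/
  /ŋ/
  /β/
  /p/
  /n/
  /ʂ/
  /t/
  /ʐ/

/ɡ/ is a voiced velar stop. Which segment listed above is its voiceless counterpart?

/k/

The voiceless counterpart is a voiceless velar stop — in this inventory, /k/.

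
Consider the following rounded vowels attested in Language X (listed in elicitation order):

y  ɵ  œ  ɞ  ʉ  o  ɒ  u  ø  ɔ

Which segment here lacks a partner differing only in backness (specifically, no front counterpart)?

High: /y/ ~ /ʉ/ ~ /u/
High-mid: /ø/ ~ /ɵ/ ~ /o/
Low-mid: /œ/ ~ /ɞ/ ~ /ɔ/
Low: only /ɒ/ (back); no front partner.
So /ɒ/ is the unpaired segment.

/ɒ/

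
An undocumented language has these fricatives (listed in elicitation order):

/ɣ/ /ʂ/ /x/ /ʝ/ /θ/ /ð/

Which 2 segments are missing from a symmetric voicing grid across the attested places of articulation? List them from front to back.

/ʐ/, /ç/

Voiceless: /θ/ (dental), /ʂ/ (retroflex), /x/ (velar).
Voiced: /ð/ (dental), /ʝ/ (palatal), /ɣ/ (velar).
Gaps, from front to back: retroflex lacks voiced (/ʐ/); palatal lacks voiceless (/ç/).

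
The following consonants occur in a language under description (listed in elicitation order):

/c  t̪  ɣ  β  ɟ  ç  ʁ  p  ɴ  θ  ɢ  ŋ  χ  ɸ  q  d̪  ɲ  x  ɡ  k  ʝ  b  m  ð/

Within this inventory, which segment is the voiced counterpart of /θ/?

/θ/ is a voiceless dental fricative.
The voiced counterpart is a voiced dental fricative — in this inventory, /ð/.

/ð/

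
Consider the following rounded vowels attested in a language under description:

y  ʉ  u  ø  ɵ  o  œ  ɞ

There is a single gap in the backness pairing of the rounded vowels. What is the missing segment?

Front: /y/ (high), /ø/ (high-mid), /œ/ (low-mid).
Central: /ʉ/ (high), /ɵ/ (high-mid), /ɞ/ (low-mid).
Back: /u/ (high), /o/ (high-mid).
The low-mid row has no back member, so the gap is the low-mid back rounded vowel /ɔ/.

/ɔ/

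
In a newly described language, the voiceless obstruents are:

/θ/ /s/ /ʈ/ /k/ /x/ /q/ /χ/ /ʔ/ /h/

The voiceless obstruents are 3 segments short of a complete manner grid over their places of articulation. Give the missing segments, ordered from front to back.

/t̪/, /t/, /ʂ/

Stop: /ʈ/ (retroflex), /k/ (velar), /q/ (uvular), /ʔ/ (glottal).
Fricative: /θ/ (dental), /s/ (alveolar), /x/ (velar), /χ/ (uvular), /h/ (glottal).
Gaps, from front to back: dental lacks stop (/t̪/); alveolar lacks stop (/t/); retroflex lacks fricative (/ʂ/).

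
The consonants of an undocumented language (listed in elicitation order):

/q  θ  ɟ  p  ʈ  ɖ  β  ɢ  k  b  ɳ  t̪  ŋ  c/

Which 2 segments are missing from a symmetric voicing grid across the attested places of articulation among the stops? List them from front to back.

/d̪/, /ɡ/

place of articulation  voiceless  voiced  
bilabial          p         b       
dental            t̪        —       
retroflex         ʈ         ɖ       
palatal           c         ɟ       
velar             k         —       
uvular            q         ɢ       
Gaps, from front to back: dental lacks voiced (/d̪/); velar lacks voiced (/ɡ/).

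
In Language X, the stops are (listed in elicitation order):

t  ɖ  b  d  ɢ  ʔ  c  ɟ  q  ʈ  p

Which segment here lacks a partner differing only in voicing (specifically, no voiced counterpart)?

/ʔ/

Bilabial: /p/ ~ /b/
Alveolar: /t/ ~ /d/
Retroflex: /ʈ/ ~ /ɖ/
Palatal: /c/ ~ /ɟ/
Uvular: /q/ ~ /ɢ/
Glottal: only /ʔ/ (voiceless); no voiced partner.
So /ʔ/ is the unpaired segment.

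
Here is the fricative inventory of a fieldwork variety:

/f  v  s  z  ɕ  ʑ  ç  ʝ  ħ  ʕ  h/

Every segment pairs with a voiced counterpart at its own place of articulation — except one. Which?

/h/

Labiodental: /f/ ~ /v/
Alveolar: /s/ ~ /z/
Alveolo-palatal: /ɕ/ ~ /ʑ/
Palatal: /ç/ ~ /ʝ/
Pharyngeal: /ħ/ ~ /ʕ/
Glottal: only /h/ (voiceless); no voiced partner.
So /h/ is the unpaired segment.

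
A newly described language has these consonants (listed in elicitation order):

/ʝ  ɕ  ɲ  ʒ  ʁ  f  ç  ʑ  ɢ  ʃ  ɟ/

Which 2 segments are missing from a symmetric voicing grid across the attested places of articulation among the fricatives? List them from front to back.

/v/, /χ/

Voiceless: /f/ (labiodental), /ʃ/ (postalveolar), /ɕ/ (alveolo-palatal), /ç/ (palatal).
Voiced: /ʒ/ (postalveolar), /ʑ/ (alveolo-palatal), /ʝ/ (palatal), /ʁ/ (uvular).
Gaps, from front to back: labiodental lacks voiced (/v/); uvular lacks voiceless (/χ/).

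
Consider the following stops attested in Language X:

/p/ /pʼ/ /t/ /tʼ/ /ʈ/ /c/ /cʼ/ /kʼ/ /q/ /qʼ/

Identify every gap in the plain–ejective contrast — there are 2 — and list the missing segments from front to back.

/ʈʼ/, /k/

bilabial: plain /p/, ejective /pʼ/.
alveolar: plain /t/, ejective /tʼ/.
retroflex: plain /ʈ/, ejective —.
palatal: plain /c/, ejective /cʼ/.
velar: plain —, ejective /kʼ/.
uvular: plain /q/, ejective /qʼ/.
Gaps, from front to back: retroflex lacks ejective (/ʈʼ/); velar lacks plain (/k/).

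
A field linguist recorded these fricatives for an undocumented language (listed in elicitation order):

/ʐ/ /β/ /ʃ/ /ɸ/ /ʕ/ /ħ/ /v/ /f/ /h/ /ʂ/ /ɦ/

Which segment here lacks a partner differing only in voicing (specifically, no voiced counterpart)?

Bilabial: /ɸ/ ~ /β/
Labiodental: /f/ ~ /v/
Retroflex: /ʂ/ ~ /ʐ/
Pharyngeal: /ħ/ ~ /ʕ/
Glottal: /h/ ~ /ɦ/
Postalveolar: only /ʃ/ (voiceless); no voiced partner.
So /ʃ/ is the unpaired segment.

/ʃ/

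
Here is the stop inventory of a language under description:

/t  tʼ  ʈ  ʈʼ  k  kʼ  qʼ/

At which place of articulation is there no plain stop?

uvular

place of articulation  plain     ejective
alveolar          t         tʼ      
retroflex         ʈ         ʈʼ      
velar             k         kʼ      
uvular            —         qʼ      
Every place of articulation has a plain member except uvular, where /q/ would be expected.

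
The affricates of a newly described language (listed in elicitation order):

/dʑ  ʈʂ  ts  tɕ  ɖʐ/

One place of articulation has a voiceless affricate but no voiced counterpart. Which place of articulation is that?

alveolar

alveolar: voiceless /ts/, voiced —.
retroflex: voiceless /ʈʂ/, voiced /ɖʐ/.
alveolo-palatal: voiceless /tɕ/, voiced /dʑ/.
Every place of articulation has a voiced member except alveolar, where /dz/ would be expected.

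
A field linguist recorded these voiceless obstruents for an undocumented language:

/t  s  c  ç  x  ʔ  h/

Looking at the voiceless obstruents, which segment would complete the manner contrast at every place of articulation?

place of articulation  stop      fricative
alveolar          t         s       
palatal           c         ç       
velar             —         x       
glottal           ʔ         h       
The velar row has no stop member, so the gap is the velar stop /k/.

/k/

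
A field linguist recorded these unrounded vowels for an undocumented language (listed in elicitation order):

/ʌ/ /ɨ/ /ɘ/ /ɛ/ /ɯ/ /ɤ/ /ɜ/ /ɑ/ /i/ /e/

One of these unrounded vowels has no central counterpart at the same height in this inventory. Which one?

High: /i/ ~ /ɨ/ ~ /ɯ/
High-mid: /e/ ~ /ɘ/ ~ /ɤ/
Low-mid: /ɛ/ ~ /ɜ/ ~ /ʌ/
Low: only /ɑ/ (back); no central partner.
So /ɑ/ is the unpaired segment.

/ɑ/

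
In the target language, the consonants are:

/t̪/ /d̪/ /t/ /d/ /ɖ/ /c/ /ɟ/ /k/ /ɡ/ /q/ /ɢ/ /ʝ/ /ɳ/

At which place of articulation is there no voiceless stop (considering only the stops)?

dental: voiceless /t̪/, voiced /d̪/.
alveolar: voiceless /t/, voiced /d/.
retroflex: voiceless —, voiced /ɖ/.
palatal: voiceless /c/, voiced /ɟ/.
velar: voiceless /k/, voiced /ɡ/.
uvular: voiceless /q/, voiced /ɢ/.
Every place of articulation has a voiceless member except retroflex, where /ʈ/ would be expected.

retroflex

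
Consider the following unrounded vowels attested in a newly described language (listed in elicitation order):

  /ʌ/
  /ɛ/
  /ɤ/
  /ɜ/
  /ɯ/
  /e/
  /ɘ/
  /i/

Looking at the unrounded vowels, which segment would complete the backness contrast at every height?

/ɨ/

Front: /i/ (high), /e/ (high-mid), /ɛ/ (low-mid).
Central: /ɘ/ (high-mid), /ɜ/ (low-mid).
Back: /ɯ/ (high), /ɤ/ (high-mid), /ʌ/ (low-mid).
The high row has no central member, so the gap is the high central unrounded vowel /ɨ/.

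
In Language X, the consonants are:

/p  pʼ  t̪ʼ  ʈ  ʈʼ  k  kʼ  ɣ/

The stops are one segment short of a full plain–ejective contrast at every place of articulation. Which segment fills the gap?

bilabial: plain /p/, ejective /pʼ/.
dental: plain —, ejective /t̪ʼ/.
retroflex: plain /ʈ/, ejective /ʈʼ/.
velar: plain /k/, ejective /kʼ/.
The dental row has no plain member, so the gap is the plain dental stop /t̪/.

/t̪/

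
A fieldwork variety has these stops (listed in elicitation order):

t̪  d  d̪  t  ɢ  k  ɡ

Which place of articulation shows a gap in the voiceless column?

dental: voiceless /t̪/, voiced /d̪/.
alveolar: voiceless /t/, voiced /d/.
velar: voiceless /k/, voiced /ɡ/.
uvular: voiceless —, voiced /ɢ/.
Every place of articulation has a voiceless member except uvular, where /q/ would be expected.

uvular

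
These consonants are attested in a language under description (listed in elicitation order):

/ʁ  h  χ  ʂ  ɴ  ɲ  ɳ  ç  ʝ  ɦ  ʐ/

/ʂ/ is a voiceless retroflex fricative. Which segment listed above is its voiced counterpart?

The voiced counterpart is a voiced retroflex fricative — in this inventory, /ʐ/.

/ʐ/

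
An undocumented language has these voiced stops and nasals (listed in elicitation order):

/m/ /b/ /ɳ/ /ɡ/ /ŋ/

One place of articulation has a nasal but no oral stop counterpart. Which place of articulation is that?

Oral stop: /b/ (bilabial), /ɡ/ (velar).
Nasal: /m/ (bilabial), /ɳ/ (retroflex), /ŋ/ (velar).
Every place of articulation has an oral stop member except retroflex, where /ɖ/ would be expected.

retroflex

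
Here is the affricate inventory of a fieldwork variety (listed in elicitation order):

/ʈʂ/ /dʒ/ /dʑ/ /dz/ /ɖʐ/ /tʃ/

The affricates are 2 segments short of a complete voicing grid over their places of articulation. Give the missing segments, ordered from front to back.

Voiceless: /tʃ/ (postalveolar), /ʈʂ/ (retroflex).
Voiced: /dz/ (alveolar), /dʒ/ (postalveolar), /ɖʐ/ (retroflex), /dʑ/ (alveolo-palatal).
Gaps, from front to back: alveolar lacks voiceless (/ts/); alveolo-palatal lacks voiceless (/tɕ/).

/ts/, /tɕ/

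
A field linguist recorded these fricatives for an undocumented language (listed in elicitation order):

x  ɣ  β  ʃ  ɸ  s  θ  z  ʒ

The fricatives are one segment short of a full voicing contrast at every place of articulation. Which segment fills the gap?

/ð/

bilabial: voiceless /ɸ/, voiced /β/.
dental: voiceless /θ/, voiced —.
alveolar: voiceless /s/, voiced /z/.
postalveolar: voiceless /ʃ/, voiced /ʒ/.
velar: voiceless /x/, voiced /ɣ/.
The dental row has no voiced member, so the gap is the voiced dental fricative /ð/.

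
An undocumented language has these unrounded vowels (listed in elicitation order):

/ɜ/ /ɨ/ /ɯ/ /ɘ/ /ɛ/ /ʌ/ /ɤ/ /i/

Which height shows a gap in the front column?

Front: /i/ (high), /ɛ/ (low-mid).
Central: /ɨ/ (high), /ɘ/ (high-mid), /ɜ/ (low-mid).
Back: /ɯ/ (high), /ɤ/ (high-mid), /ʌ/ (low-mid).
Every height has a front member except high-mid, where /e/ would be expected.

high-mid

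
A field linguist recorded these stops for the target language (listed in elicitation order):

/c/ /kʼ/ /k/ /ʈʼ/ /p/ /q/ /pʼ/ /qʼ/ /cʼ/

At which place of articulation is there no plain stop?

retroflex

bilabial: plain /p/, ejective /pʼ/.
retroflex: plain —, ejective /ʈʼ/.
palatal: plain /c/, ejective /cʼ/.
velar: plain /k/, ejective /kʼ/.
uvular: plain /q/, ejective /qʼ/.
Every place of articulation has a plain member except retroflex, where /ʈ/ would be expected.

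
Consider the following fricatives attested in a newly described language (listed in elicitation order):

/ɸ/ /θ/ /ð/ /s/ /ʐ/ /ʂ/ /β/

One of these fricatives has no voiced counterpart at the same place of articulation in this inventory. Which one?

Bilabial: /ɸ/ ~ /β/
Dental: /θ/ ~ /ð/
Retroflex: /ʂ/ ~ /ʐ/
Alveolar: only /s/ (voiceless); no voiced partner.
So /s/ is the unpaired segment.

/s/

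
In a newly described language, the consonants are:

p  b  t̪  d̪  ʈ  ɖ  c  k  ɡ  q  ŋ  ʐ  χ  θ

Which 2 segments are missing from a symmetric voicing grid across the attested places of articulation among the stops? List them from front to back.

bilabial: voiceless /p/, voiced /b/.
dental: voiceless /t̪/, voiced /d̪/.
retroflex: voiceless /ʈ/, voiced /ɖ/.
palatal: voiceless /c/, voiced —.
velar: voiceless /k/, voiced /ɡ/.
uvular: voiceless /q/, voiced —.
Gaps, from front to back: palatal lacks voiced (/ɟ/); uvular lacks voiced (/ɢ/).

/ɟ/, /ɢ/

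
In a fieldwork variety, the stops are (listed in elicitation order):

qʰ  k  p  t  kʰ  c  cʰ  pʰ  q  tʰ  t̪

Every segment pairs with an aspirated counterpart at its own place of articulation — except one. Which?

Bilabial: /p/ ~ /pʰ/
Alveolar: /t/ ~ /tʰ/
Palatal: /c/ ~ /cʰ/
Velar: /k/ ~ /kʰ/
Uvular: /q/ ~ /qʰ/
Dental: only /t̪/ (plain); no aspirated partner.
So /t̪/ is the unpaired segment.

/t̪/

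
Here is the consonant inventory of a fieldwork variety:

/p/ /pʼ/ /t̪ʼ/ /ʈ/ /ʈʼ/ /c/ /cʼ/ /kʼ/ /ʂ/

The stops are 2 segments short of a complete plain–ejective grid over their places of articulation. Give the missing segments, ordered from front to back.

bilabial: plain /p/, ejective /pʼ/.
dental: plain —, ejective /t̪ʼ/.
retroflex: plain /ʈ/, ejective /ʈʼ/.
palatal: plain /c/, ejective /cʼ/.
velar: plain —, ejective /kʼ/.
Gaps, from front to back: dental lacks plain (/t̪/); velar lacks plain (/k/).

/t̪/, /k/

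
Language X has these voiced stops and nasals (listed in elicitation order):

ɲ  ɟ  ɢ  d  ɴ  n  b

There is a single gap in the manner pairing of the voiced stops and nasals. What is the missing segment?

bilabial: oral stop /b/, nasal —.
alveolar: oral stop /d/, nasal /n/.
palatal: oral stop /ɟ/, nasal /ɲ/.
uvular: oral stop /ɢ/, nasal /ɴ/.
The bilabial row has no nasal member, so the gap is the bilabial nasal /m/.

/m/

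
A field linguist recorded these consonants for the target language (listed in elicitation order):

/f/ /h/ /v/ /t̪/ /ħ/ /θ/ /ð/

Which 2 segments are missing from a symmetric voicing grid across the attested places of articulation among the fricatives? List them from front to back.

/ʕ/, /ɦ/

labiodental: voiceless /f/, voiced /v/.
dental: voiceless /θ/, voiced /ð/.
pharyngeal: voiceless /ħ/, voiced —.
glottal: voiceless /h/, voiced —.
Gaps, from front to back: pharyngeal lacks voiced (/ʕ/); glottal lacks voiced (/ɦ/).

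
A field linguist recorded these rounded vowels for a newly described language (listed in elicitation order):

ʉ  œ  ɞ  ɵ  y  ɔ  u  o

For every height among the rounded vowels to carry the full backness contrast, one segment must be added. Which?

Front: /y/ (high), /œ/ (low-mid).
Central: /ʉ/ (high), /ɵ/ (high-mid), /ɞ/ (low-mid).
Back: /u/ (high), /o/ (high-mid), /ɔ/ (low-mid).
The high-mid row has no front member, so the gap is the high-mid front rounded vowel /ø/.

/ø/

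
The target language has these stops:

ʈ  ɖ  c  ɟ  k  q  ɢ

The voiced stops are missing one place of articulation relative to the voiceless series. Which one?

velar

place of articulation  voiceless  voiced  
retroflex         ʈ         ɖ       
palatal           c         ɟ       
velar             k         —       
uvular            q         ɢ       
Every place of articulation has a voiced member except velar, where /ɡ/ would be expected.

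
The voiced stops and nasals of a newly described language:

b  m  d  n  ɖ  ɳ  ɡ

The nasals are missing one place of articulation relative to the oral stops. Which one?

place of articulation  oral stop  nasal   
bilabial          b         m       
alveolar          d         n       
retroflex         ɖ         ɳ       
velar             ɡ         —       
Every place of articulation has a nasal member except velar, where /ŋ/ would be expected.

velar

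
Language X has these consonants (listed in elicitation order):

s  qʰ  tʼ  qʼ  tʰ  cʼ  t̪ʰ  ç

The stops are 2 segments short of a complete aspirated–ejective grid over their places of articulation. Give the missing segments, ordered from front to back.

/t̪ʼ/, /cʰ/

place of articulation  aspirated  ejective
dental            t̪ʰ       —       
alveolar          tʰ        tʼ      
palatal           —         cʼ      
uvular            qʰ        qʼ      
Gaps, from front to back: dental lacks ejective (/t̪ʼ/); palatal lacks aspirated (/cʰ/).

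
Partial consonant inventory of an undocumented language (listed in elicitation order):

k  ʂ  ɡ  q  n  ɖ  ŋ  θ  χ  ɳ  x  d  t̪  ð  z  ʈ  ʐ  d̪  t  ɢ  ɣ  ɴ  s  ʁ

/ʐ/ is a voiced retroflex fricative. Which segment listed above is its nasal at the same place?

/ɳ/

The nasal at the same place is a retroflex nasal — in this inventory, /ɳ/.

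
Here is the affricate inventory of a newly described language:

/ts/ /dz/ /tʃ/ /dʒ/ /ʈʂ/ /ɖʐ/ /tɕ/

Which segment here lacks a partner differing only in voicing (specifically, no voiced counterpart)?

/tɕ/

Alveolar: /ts/ ~ /dz/
Postalveolar: /tʃ/ ~ /dʒ/
Retroflex: /ʈʂ/ ~ /ɖʐ/
Alveolo-palatal: only /tɕ/ (voiceless); no voiced partner.
So /tɕ/ is the unpaired segment.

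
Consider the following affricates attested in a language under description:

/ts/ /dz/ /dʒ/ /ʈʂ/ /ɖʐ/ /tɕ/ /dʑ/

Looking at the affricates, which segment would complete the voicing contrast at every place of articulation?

place of articulation  voiceless  voiced  
alveolar          ts        dz      
postalveolar      —         dʒ      
retroflex         ʈʂ        ɖʐ      
alveolo-palatal   tɕ        dʑ      
The postalveolar row has no voiceless member, so the gap is the voiceless postalveolar affricate /tʃ/.

/tʃ/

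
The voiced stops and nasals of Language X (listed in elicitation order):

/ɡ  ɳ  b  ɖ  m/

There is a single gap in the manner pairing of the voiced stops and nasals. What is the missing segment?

place of articulation  oral stop  nasal   
bilabial          b         m       
retroflex         ɖ         ɳ       
velar             ɡ         —       
The velar row has no nasal member, so the gap is the velar nasal /ŋ/.

/ŋ/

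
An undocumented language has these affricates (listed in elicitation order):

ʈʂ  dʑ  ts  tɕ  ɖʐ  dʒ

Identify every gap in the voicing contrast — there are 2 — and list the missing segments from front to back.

/dz/, /tʃ/

place of articulation  voiceless  voiced  
alveolar          ts        —       
postalveolar      —         dʒ      
retroflex         ʈʂ        ɖʐ      
alveolo-palatal   tɕ        dʑ      
Gaps, from front to back: alveolar lacks voiced (/dz/); postalveolar lacks voiceless (/tʃ/).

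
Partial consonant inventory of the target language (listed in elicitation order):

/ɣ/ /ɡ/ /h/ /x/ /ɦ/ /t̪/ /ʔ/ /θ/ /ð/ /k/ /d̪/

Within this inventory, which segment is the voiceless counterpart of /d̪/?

/t̪/

/d̪/ is a voiced dental stop.
The voiceless counterpart is a voiceless dental stop — in this inventory, /t̪/.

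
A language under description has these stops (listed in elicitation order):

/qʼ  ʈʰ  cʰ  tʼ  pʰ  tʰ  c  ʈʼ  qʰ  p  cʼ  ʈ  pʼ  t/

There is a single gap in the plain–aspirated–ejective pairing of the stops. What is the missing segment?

Plain: /p/ (bilabial), /t/ (alveolar), /ʈ/ (retroflex), /c/ (palatal).
Aspirated: /pʰ/ (bilabial), /tʰ/ (alveolar), /ʈʰ/ (retroflex), /cʰ/ (palatal), /qʰ/ (uvular).
Ejective: /pʼ/ (bilabial), /tʼ/ (alveolar), /ʈʼ/ (retroflex), /cʼ/ (palatal), /qʼ/ (uvular).
The uvular row has no plain member, so the gap is the plain uvular stop /q/.

/q/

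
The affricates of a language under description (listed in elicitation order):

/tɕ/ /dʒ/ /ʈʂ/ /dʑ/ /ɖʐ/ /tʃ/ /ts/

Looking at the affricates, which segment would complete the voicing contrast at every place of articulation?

Voiceless: /ts/ (alveolar), /tʃ/ (postalveolar), /ʈʂ/ (retroflex), /tɕ/ (alveolo-palatal).
Voiced: /dʒ/ (postalveolar), /ɖʐ/ (retroflex), /dʑ/ (alveolo-palatal).
The alveolar row has no voiced member, so the gap is the voiced alveolar affricate /dz/.

/dz/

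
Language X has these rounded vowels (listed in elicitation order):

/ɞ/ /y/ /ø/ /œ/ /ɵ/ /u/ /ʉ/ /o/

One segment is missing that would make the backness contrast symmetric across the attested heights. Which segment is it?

/ɔ/

high: front /y/, central /ʉ/, back /u/.
high-mid: front /ø/, central /ɵ/, back /o/.
low-mid: front /œ/, central /ɞ/, back —.
The low-mid row has no back member, so the gap is the low-mid back rounded vowel /ɔ/.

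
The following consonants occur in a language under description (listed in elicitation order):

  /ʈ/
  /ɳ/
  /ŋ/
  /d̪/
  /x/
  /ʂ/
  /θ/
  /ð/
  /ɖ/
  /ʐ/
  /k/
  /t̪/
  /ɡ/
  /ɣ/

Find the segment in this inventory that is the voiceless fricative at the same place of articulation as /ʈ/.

/ʂ/

/ʈ/ is a voiceless retroflex stop.
The voiceless fricative at the same place is a voiceless retroflex fricative — in this inventory, /ʂ/.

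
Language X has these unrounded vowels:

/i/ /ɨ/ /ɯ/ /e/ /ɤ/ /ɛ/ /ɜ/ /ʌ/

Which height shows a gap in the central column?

high-mid

high: front /i/, central /ɨ/, back /ɯ/.
high-mid: front /e/, central —, back /ɤ/.
low-mid: front /ɛ/, central /ɜ/, back /ʌ/.
Every height has a central member except high-mid, where /ɘ/ would be expected.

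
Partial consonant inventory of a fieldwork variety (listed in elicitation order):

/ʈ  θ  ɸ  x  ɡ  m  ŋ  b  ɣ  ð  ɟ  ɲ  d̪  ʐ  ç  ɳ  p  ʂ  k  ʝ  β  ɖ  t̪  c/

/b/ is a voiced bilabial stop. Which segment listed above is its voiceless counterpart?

/p/

The voiceless counterpart is a voiceless bilabial stop — in this inventory, /p/.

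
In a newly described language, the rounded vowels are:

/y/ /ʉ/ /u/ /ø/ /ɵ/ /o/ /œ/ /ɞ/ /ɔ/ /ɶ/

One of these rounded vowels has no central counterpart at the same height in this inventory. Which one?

High: /y/ ~ /ʉ/ ~ /u/
High-mid: /ø/ ~ /ɵ/ ~ /o/
Low-mid: /œ/ ~ /ɞ/ ~ /ɔ/
Low: only /ɶ/ (front); no central partner.
So /ɶ/ is the unpaired segment.

/ɶ/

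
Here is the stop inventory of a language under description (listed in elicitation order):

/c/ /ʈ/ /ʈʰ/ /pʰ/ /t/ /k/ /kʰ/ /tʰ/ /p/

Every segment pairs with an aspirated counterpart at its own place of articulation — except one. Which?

Bilabial: /p/ ~ /pʰ/
Alveolar: /t/ ~ /tʰ/
Retroflex: /ʈ/ ~ /ʈʰ/
Velar: /k/ ~ /kʰ/
Palatal: only /c/ (plain); no aspirated partner.
So /c/ is the unpaired segment.

/c/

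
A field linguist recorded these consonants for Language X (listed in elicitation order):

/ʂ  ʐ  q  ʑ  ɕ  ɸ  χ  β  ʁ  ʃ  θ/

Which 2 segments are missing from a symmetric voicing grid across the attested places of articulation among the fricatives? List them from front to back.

bilabial: voiceless /ɸ/, voiced /β/.
dental: voiceless /θ/, voiced —.
postalveolar: voiceless /ʃ/, voiced —.
retroflex: voiceless /ʂ/, voiced /ʐ/.
alveolo-palatal: voiceless /ɕ/, voiced /ʑ/.
uvular: voiceless /χ/, voiced /ʁ/.
Gaps, from front to back: dental lacks voiced (/ð/); postalveolar lacks voiced (/ʒ/).

/ð/, /ʒ/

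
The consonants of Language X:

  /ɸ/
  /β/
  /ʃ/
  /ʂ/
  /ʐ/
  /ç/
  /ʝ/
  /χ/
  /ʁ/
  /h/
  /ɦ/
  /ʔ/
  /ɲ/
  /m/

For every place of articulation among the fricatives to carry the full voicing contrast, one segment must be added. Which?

Voiceless: /ɸ/ (bilabial), /ʃ/ (postalveolar), /ʂ/ (retroflex), /ç/ (palatal), /χ/ (uvular), /h/ (glottal).
Voiced: /β/ (bilabial), /ʐ/ (retroflex), /ʝ/ (palatal), /ʁ/ (uvular), /ɦ/ (glottal).
The postalveolar row has no voiced member, so the gap is the voiced postalveolar fricative /ʒ/.

/ʒ/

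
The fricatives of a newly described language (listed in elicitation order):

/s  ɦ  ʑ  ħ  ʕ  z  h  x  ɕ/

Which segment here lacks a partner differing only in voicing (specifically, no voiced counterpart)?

Alveolar: /s/ ~ /z/
Alveolo-palatal: /ɕ/ ~ /ʑ/
Pharyngeal: /ħ/ ~ /ʕ/
Glottal: /h/ ~ /ɦ/
Velar: only /x/ (voiceless); no voiced partner.
So /x/ is the unpaired segment.

/x/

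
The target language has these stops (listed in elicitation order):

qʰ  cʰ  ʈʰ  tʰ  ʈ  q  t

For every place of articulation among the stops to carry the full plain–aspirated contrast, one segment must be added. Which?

/c/

alveolar: plain /t/, aspirated /tʰ/.
retroflex: plain /ʈ/, aspirated /ʈʰ/.
palatal: plain —, aspirated /cʰ/.
uvular: plain /q/, aspirated /qʰ/.
The palatal row has no plain member, so the gap is the plain palatal stop /c/.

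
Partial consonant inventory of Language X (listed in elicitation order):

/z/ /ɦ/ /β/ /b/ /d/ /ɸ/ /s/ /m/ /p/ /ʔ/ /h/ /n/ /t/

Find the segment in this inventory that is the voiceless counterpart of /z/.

/z/ is a voiced alveolar fricative.
The voiceless counterpart is a voiceless alveolar fricative — in this inventory, /s/.

/s/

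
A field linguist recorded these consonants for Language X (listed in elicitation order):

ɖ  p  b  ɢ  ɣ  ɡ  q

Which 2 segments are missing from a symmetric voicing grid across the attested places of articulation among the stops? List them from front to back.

bilabial: voiceless /p/, voiced /b/.
retroflex: voiceless —, voiced /ɖ/.
velar: voiceless —, voiced /ɡ/.
uvular: voiceless /q/, voiced /ɢ/.
Gaps, from front to back: retroflex lacks voiceless (/ʈ/); velar lacks voiceless (/k/).

/ʈ/, /k/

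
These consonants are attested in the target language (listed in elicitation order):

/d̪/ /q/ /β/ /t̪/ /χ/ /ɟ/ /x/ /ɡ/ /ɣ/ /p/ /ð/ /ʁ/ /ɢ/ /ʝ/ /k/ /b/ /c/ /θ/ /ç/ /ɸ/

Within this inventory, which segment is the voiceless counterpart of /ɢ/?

/q/

/ɢ/ is a voiced uvular stop.
The voiceless counterpart is a voiceless uvular stop — in this inventory, /q/.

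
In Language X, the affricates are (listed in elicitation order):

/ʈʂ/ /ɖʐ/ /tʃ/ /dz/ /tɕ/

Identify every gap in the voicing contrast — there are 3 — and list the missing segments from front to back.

/ts/, /dʒ/, /dʑ/

place of articulation  voiceless  voiced  
alveolar          —         dz      
postalveolar      tʃ        —       
retroflex         ʈʂ        ɖʐ      
alveolo-palatal   tɕ        —       
Gaps, from front to back: alveolar lacks voiceless (/ts/); postalveolar lacks voiced (/dʒ/); alveolo-palatal lacks voiced (/dʑ/).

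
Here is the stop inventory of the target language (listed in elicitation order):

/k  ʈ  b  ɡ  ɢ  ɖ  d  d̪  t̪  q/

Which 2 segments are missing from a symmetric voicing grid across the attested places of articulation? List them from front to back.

/p/, /t/

bilabial: voiceless —, voiced /b/.
dental: voiceless /t̪/, voiced /d̪/.
alveolar: voiceless —, voiced /d/.
retroflex: voiceless /ʈ/, voiced /ɖ/.
velar: voiceless /k/, voiced /ɡ/.
uvular: voiceless /q/, voiced /ɢ/.
Gaps, from front to back: bilabial lacks voiceless (/p/); alveolar lacks voiceless (/t/).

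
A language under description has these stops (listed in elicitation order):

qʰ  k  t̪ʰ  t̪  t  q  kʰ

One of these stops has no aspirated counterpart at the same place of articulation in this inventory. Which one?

/t/

Dental: /t̪/ ~ /t̪ʰ/
Velar: /k/ ~ /kʰ/
Uvular: /q/ ~ /qʰ/
Alveolar: only /t/ (plain); no aspirated partner.
So /t/ is the unpaired segment.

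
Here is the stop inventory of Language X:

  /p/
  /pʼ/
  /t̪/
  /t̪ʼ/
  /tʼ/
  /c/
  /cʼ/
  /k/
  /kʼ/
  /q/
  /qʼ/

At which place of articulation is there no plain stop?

alveolar

place of articulation  plain     ejective
bilabial          p         pʼ      
dental            t̪        t̪ʼ     
alveolar          —         tʼ      
palatal           c         cʼ      
velar             k         kʼ      
uvular            q         qʼ      
Every place of articulation has a plain member except alveolar, where /t/ would be expected.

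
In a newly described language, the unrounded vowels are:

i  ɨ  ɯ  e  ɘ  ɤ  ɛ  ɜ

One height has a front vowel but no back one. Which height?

low-mid

Front: /i/ (high), /e/ (high-mid), /ɛ/ (low-mid).
Central: /ɨ/ (high), /ɘ/ (high-mid), /ɜ/ (low-mid).
Back: /ɯ/ (high), /ɤ/ (high-mid).
Every height has a back member except low-mid, where /ʌ/ would be expected.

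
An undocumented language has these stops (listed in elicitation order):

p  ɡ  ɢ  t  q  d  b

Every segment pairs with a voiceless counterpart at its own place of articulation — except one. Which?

Bilabial: /p/ ~ /b/
Alveolar: /t/ ~ /d/
Uvular: /q/ ~ /ɢ/
Velar: only /ɡ/ (voiced); no voiceless partner.
So /ɡ/ is the unpaired segment.

/ɡ/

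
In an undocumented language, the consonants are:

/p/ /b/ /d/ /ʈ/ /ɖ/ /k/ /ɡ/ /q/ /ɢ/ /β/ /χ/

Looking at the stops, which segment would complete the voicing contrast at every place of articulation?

/t/

bilabial: voiceless /p/, voiced /b/.
alveolar: voiceless —, voiced /d/.
retroflex: voiceless /ʈ/, voiced /ɖ/.
velar: voiceless /k/, voiced /ɡ/.
uvular: voiceless /q/, voiced /ɢ/.
The alveolar row has no voiceless member, so the gap is the voiceless alveolar stop /t/.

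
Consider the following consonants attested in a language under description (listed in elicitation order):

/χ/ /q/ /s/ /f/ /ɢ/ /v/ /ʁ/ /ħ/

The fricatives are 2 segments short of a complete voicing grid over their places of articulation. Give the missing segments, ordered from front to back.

/z/, /ʕ/

Voiceless: /f/ (labiodental), /s/ (alveolar), /χ/ (uvular), /ħ/ (pharyngeal).
Voiced: /v/ (labiodental), /ʁ/ (uvular).
Gaps, from front to back: alveolar lacks voiced (/z/); pharyngeal lacks voiced (/ʕ/).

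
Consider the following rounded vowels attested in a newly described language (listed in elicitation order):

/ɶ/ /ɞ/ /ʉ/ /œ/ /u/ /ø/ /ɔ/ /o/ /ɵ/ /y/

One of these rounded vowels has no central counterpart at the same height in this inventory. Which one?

High: /y/ ~ /ʉ/ ~ /u/
High-mid: /ø/ ~ /ɵ/ ~ /o/
Low-mid: /œ/ ~ /ɞ/ ~ /ɔ/
Low: only /ɶ/ (front); no central partner.
So /ɶ/ is the unpaired segment.

/ɶ/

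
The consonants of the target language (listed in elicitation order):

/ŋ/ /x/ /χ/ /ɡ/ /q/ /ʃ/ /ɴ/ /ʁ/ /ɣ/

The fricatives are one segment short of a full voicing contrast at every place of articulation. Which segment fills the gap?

/ʒ/

Voiceless: /ʃ/ (postalveolar), /x/ (velar), /χ/ (uvular).
Voiced: /ɣ/ (velar), /ʁ/ (uvular).
The postalveolar row has no voiced member, so the gap is the voiced postalveolar fricative /ʒ/.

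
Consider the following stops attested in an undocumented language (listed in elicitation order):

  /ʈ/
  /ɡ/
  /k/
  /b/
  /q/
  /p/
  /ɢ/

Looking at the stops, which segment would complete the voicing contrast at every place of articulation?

Voiceless: /p/ (bilabial), /ʈ/ (retroflex), /k/ (velar), /q/ (uvular).
Voiced: /b/ (bilabial), /ɡ/ (velar), /ɢ/ (uvular).
The retroflex row has no voiced member, so the gap is the voiced retroflex stop /ɖ/.

/ɖ/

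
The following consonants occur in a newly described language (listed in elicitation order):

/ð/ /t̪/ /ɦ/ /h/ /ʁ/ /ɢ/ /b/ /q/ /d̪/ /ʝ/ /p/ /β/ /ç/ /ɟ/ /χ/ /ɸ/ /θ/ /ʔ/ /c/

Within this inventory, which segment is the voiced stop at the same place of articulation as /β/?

/b/

/β/ is a voiced bilabial fricative.
The voiced stop at the same place is a voiced bilabial stop — in this inventory, /b/.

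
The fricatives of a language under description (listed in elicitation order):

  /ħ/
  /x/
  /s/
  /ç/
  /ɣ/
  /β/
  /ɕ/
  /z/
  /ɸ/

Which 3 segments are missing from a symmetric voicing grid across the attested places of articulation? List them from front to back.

/ʑ/, /ʝ/, /ʕ/

bilabial: voiceless /ɸ/, voiced /β/.
alveolar: voiceless /s/, voiced /z/.
alveolo-palatal: voiceless /ɕ/, voiced —.
palatal: voiceless /ç/, voiced —.
velar: voiceless /x/, voiced /ɣ/.
pharyngeal: voiceless /ħ/, voiced —.
Gaps, from front to back: alveolo-palatal lacks voiced (/ʑ/); palatal lacks voiced (/ʝ/); pharyngeal lacks voiced (/ʕ/).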